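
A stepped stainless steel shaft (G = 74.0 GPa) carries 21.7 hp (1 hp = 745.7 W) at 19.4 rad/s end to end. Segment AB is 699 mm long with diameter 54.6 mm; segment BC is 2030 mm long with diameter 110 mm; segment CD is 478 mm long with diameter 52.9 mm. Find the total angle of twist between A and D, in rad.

0.0176 rad

ω = 19.4 rad/s, so T = P/ω = 21.7×745.7 / 19.40 = 834.1 N·m.
J_AB = π(0.0546)⁴/32 = 8.73×10^-7 m⁴; J_BC = π(0.110)⁴/32 = 1.44×10^-5 m⁴; J_CD = π(0.0529)⁴/32 = 7.69×10^-7 m⁴.
θ = (T/G)·Σ L_i/J_i = (834.1/74.0×10⁹)·(0.699/8.73×10^-7 + 2.03/1.44×10^-5 + 0.478/7.69×10^-7) = 0.01763 rad.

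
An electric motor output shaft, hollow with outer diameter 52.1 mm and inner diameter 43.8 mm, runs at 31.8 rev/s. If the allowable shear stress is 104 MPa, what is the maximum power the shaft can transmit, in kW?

J = π(d_o⁴ − d_i⁴)/32 = π(0.0521⁴ − 0.0438⁴)/32 = 3.620×10^-7 m⁴.
T_max = τ_allow·J/r = 1.04×10^8 × 3.620×10^-7 / 0.0261 = 1445 N·m.
ω = 2π·31.8 = 199.8 rad/s, so P_max = T_max·ω = 2.888×10^5 W.

289 kW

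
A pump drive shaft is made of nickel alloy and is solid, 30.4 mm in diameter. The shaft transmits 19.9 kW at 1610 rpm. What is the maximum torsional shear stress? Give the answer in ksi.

3.10 ksi

ω = 2π·1610/60 = 168.6 rad/s, so T = P/ω = 19.9×10³ / 168.6 = 118.0 N·m.
J = πd⁴/32 = π(0.0304)⁴/32 = 8.385×10^-8 m⁴.
τ_max = T·r/J = 118.0 × 0.0152 / 8.385×10^-8 = 2.140×10^7 Pa.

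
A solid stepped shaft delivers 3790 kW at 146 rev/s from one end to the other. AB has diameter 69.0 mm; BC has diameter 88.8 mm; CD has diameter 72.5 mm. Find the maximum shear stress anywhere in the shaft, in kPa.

64100 kPa

ω = 2π·146 = 917.3 rad/s, so T = P/ω = 3790×10³ / 917.3 = 4131 N·m.
Under the same torque, τ_max = 16T/(πd³) is largest where d is smallest — segment AB (d = 69.0 mm).
τ_max = 16·4131/(π·(0.0690)³) = 6.405×10^7 Pa.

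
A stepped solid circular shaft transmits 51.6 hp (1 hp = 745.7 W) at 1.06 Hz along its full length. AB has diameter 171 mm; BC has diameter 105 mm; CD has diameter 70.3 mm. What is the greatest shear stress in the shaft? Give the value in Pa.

ω = 2π·1.06 = 6.660 rad/s, so T = P/ω = 51.6×745.7 / 6.660 = 5777 N·m.
Under the same torque, τ_max = 16T/(πd³) is largest where d is smallest — segment CD (d = 70.3 mm).
τ_max = 16·5777/(π·(0.0703)³) = 8.469×10^7 Pa.

8.47e7 Pa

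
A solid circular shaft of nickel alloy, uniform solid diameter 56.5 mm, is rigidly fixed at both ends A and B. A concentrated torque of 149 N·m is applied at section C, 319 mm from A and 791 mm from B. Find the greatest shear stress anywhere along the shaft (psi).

With uniform GJ and both ends fixed, compatibility θ_AC = θ_CB gives T_A·a = T_B·b, together with T_A + T_B = T₀.
T_A = T₀·b/(a+b) = 149.0·791/1110 = 106.2 N·m; T_B = 42.82 N·m.
τ in each portion: τ_AC = 3.00×10^6 Pa, τ_CB = 1.21×10^6 Pa; maximum is in AC.
τ_max = T_AC·r/J = 106.2·0.0283/1.00×10^-6 = 2.998×10^6 Pa.

435 psi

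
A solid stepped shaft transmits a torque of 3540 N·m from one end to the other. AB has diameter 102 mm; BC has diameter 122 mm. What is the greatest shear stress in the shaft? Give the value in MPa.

17.0 MPa

Under the same torque, τ_max = 16T/(πd³) is largest where d is smallest — segment AB (d = 102 mm).
τ_max = 16·3540/(π·(0.102)³) = 1.699×10^7 Pa.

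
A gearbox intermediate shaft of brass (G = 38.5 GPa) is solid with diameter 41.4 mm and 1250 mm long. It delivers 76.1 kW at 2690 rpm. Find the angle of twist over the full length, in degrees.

1.74°

ω = 2π·2690/60 = 281.7 rad/s, so T = P/ω = 76.1×10³ / 281.7 = 270.1 N·m.
J = πd⁴/32 = π(0.0414)⁴/32 = 2.884×10^-7 m⁴.
θ = T·L/(G·J) = 270.1 × 1.25 / (38.5×10⁹ × 2.884×10^-7) = 0.03041 rad.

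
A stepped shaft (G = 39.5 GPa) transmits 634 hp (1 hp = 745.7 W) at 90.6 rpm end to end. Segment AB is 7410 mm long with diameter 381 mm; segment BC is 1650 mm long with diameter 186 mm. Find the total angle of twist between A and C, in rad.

0.0222 rad

ω = 2π·90.6/60 = 9.488 rad/s, so T = P/ω = 634×745.7 / 9.488 = 49830 N·m.
J_AB = π(0.381)⁴/32 = 2.07×10^-3 m⁴; J_BC = π(0.186)⁴/32 = 1.18×10^-4 m⁴.
θ = (T/G)·Σ L_i/J_i = (49830/39.5×10⁹)·(7.41/2.07×10^-3 + 1.65/1.18×10^-4) = 0.02223 rad.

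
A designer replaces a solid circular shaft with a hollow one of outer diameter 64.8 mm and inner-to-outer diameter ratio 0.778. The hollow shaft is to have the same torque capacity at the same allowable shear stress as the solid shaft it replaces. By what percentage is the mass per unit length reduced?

Equal τ_max and T ⇒ the solid shaft needs d_s³ = d_o³(1−k⁴), so d_s = 64.8·(1−0.778⁴)^(1/3) = 55.66 mm.
Area ratio A_h/A_s = d_o²(1−k²)/d_s² = (1−k²)/(1−k⁴)^(2/3) = 0.5350.
Mass saving = 1 − 0.5350 = 46.5 %.

46.5 %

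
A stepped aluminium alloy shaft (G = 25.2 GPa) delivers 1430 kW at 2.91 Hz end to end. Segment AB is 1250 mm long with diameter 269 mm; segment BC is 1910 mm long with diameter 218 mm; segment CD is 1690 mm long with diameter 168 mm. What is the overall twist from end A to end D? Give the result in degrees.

5.81°

ω = 2π·2.91 = 18.28 rad/s, so T = P/ω = 1430×10³ / 18.28 = 78210 N·m.
J_AB = π(0.269)⁴/32 = 5.14×10^-4 m⁴; J_BC = π(0.218)⁴/32 = 2.22×10^-4 m⁴; J_CD = π(0.168)⁴/32 = 7.82×10^-5 m⁴.
θ = (T/G)·Σ L_i/J_i = (78210/25.2×10⁹)·(1.25/5.14×10^-4 + 1.91/2.22×10^-4 + 1.69/7.82×10^-5) = 0.1013 rad.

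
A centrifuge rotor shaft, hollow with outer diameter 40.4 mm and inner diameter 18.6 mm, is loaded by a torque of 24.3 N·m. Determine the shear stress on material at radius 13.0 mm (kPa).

J = π(d_o⁴ − d_i⁴)/32 = π(0.0404⁴ − 0.0186⁴)/32 = 2.498×10^-7 m⁴.
Shear stress varies linearly with radius: τ = T·r/J = 24.30 × 0.0130 / 2.498×10^-7 = 1.265×10^6 Pa.

1260 kPa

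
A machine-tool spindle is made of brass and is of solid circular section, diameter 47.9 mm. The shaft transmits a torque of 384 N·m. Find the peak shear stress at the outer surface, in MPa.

J = πd⁴/32 = π(0.0479)⁴/32 = 5.168×10^-7 m⁴.
τ_max = T·r/J = 384.0 × 0.0239 / 5.168×10^-7 = 1.779×10^7 Pa.

17.8 MPa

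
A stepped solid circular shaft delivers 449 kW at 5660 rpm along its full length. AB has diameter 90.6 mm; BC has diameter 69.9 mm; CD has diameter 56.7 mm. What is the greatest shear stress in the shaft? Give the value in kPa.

ω = 2π·5660/60 = 592.7 rad/s, so T = P/ω = 449×10³ / 592.7 = 757.5 N·m.
Under the same torque, τ_max = 16T/(πd³) is largest where d is smallest — segment CD (d = 56.7 mm).
τ_max = 16·757.5/(π·(0.0567)³) = 2.117×10^7 Pa.

21200 kPa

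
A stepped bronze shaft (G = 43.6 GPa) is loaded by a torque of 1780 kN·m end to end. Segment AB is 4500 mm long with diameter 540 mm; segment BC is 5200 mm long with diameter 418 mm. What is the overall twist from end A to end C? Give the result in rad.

0.0928 rad

J_AB = π(0.540)⁴/32 = 8.35×10^-3 m⁴; J_BC = π(0.418)⁴/32 = 3.00×10^-3 m⁴.
θ = (T/G)·Σ L_i/J_i = (1.780e6/43.6×10⁹)·(4.50/8.35×10^-3 + 5.20/3.00×10^-3) = 0.09284 rad.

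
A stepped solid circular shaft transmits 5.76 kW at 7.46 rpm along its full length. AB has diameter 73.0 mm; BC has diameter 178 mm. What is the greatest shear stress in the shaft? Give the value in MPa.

ω = 2π·7.46/60 = 0.7812 rad/s, so T = P/ω = 5.76×10³ / 0.7812 = 7373 N·m.
Under the same torque, τ_max = 16T/(πd³) is largest where d is smallest — segment AB (d = 73.0 mm).
τ_max = 16·7373/(π·(0.0730)³) = 9.653×10^7 Pa.

96.5 MPa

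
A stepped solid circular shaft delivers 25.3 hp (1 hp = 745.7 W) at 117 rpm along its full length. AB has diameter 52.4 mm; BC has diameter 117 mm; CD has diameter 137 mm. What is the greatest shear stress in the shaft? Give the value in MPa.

ω = 2π·117/60 = 12.25 rad/s, so T = P/ω = 25.3×745.7 / 12.25 = 1540 N·m.
Under the same torque, τ_max = 16T/(πd³) is largest where d is smallest — segment AB (d = 52.4 mm).
τ_max = 16·1540/(π·(0.0524)³) = 5.451×10^7 Pa.

54.5 MPa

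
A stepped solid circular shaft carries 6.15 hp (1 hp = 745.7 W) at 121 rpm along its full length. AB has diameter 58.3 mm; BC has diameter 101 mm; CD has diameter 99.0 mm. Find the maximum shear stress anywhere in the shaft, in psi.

ω = 2π·121/60 = 12.67 rad/s, so T = P/ω = 6.15×745.7 / 12.67 = 361.9 N·m.
Under the same torque, τ_max = 16T/(πd³) is largest where d is smallest — segment AB (d = 58.3 mm).
τ_max = 16·361.9/(π·(0.0583)³) = 9.302×10^6 Pa.

1350 psi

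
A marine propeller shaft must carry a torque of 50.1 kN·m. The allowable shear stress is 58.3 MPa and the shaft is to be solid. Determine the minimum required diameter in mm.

For a solid shaft τ_max = 16T/(πd³), so d = (16T/(π τ_allow))^(1/3) = (16·50100/(π·5.83×10^7))^(1/3) = 0.1636 m.

164 mm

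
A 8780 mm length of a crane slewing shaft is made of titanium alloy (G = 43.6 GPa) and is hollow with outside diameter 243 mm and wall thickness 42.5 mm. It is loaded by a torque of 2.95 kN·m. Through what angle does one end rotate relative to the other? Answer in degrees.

J = π(d_o⁴ − d_i⁴)/32 = π(0.243⁴ − 0.158⁴)/32 = 2.811×10^-4 m⁴.
θ = T·L/(G·J) = 2950 × 8.78 / (43.6×10⁹ × 2.811×10^-4) = 2.113×10^-3 rad.

0.121°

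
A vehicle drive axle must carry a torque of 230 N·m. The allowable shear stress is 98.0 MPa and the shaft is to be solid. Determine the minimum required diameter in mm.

22.9 mm

For a solid shaft τ_max = 16T/(πd³), so d = (16T/(π τ_allow))^(1/3) = (16·230.0/(π·9.80×10^7))^(1/3) = 0.02286 m.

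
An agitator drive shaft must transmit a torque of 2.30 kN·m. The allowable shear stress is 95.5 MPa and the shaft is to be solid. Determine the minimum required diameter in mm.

49.7 mm

For a solid shaft τ_max = 16T/(πd³), so d = (16T/(π τ_allow))^(1/3) = (16·2300/(π·9.55×10^7))^(1/3) = 0.04969 m.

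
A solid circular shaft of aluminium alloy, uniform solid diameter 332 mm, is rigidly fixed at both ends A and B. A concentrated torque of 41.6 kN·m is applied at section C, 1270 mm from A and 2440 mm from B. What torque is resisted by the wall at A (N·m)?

27400 N·m

With uniform GJ and both ends fixed, compatibility θ_AC = θ_CB gives T_A·a = T_B·b, together with T_A + T_B = T₀.
T_A = T₀·b/(a+b) = 41600·2440/3710 = 27360 N·m; T_B = 14240 N·m.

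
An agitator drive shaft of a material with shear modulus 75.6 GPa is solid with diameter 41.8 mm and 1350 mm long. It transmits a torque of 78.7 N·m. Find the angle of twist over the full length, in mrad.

4.69 mrad

J = πd⁴/32 = π(0.0418)⁴/32 = 2.997×10^-7 m⁴.
θ = T·L/(G·J) = 78.70 × 1.35 / (75.6×10⁹ × 2.997×10^-7) = 4.689×10^-3 rad.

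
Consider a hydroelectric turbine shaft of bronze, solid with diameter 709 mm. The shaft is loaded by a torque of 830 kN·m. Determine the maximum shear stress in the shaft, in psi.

1720 psi

J = πd⁴/32 = π(0.709)⁴/32 = 0.02481 m⁴.
τ_max = T·r/J = 830000 × 0.354 / 0.02481 = 1.186×10^7 Pa.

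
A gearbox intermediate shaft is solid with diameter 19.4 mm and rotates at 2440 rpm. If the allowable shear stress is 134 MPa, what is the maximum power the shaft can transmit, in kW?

J = πd⁴/32 = π(0.0194)⁴/32 = 1.391×10^-8 m⁴.
T_max = τ_allow·J/r = 1.34×10^8 × 1.391×10^-8 / 0.00970 = 192.1 N·m.
ω = 2π·2440/60 = 255.5 rad/s, so P_max = T_max·ω = 4.909×10^4 W.

49.1 kW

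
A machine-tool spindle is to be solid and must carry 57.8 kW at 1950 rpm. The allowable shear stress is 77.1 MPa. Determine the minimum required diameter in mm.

26.5 mm

ω = 2π·1950/60 = 204.2 rad/s, so T = P/ω = 57.8×10³ / 204.2 = 283.1 N·m.
For a solid shaft τ_max = 16T/(πd³), so d = (16T/(π τ_allow))^(1/3) = (16·283.1/(π·7.71×10^7))^(1/3) = 0.02654 m.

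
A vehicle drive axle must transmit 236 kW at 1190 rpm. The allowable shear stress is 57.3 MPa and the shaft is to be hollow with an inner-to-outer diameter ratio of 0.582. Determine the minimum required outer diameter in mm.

ω = 2π·1190/60 = 124.6 rad/s, so T = P/ω = 236×10³ / 124.6 = 1894 N·m.
For a hollow shaft with d_i/d_o = 0.582: τ_max = 16T/(π d_o³ (1−k⁴)), so d_o = [16T/(π τ_allow (1−k⁴))]^(1/3) = [16·1894/(π·5.73×10^7·0.8853)]^(1/3) = 0.05750 m.

57.5 mm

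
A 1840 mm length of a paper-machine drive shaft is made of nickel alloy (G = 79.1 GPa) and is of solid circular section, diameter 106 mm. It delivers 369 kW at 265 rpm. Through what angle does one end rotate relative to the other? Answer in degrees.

ω = 2π·265/60 = 27.75 rad/s, so T = P/ω = 369×10³ / 27.75 = 13300 N·m.
J = πd⁴/32 = π(0.106)⁴/32 = 1.239×10^-5 m⁴.
θ = T·L/(G·J) = 13300 × 1.84 / (79.1×10⁹ × 1.239×10^-5) = 0.02496 rad.

1.43°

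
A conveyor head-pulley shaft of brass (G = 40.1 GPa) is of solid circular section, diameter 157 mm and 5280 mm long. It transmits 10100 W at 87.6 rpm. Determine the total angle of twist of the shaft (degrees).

0.139°

ω = 2π·87.6/60 = 9.173 rad/s, so T = P/ω = 10100 / 9.173 = 1101 N·m.
J = πd⁴/32 = π(0.157)⁴/32 = 5.965×10^-5 m⁴.
θ = T·L/(G·J) = 1101 × 5.28 / (40.1×10⁹ × 5.965×10^-5) = 2.430×10^-3 rad.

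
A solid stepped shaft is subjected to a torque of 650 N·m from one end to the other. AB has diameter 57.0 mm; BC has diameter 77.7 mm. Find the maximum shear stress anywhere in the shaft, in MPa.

Under the same torque, τ_max = 16T/(πd³) is largest where d is smallest — segment AB (d = 57.0 mm).
τ_max = 16·650.0/(π·(0.0570)³) = 1.788×10^7 Pa.

17.9 MPa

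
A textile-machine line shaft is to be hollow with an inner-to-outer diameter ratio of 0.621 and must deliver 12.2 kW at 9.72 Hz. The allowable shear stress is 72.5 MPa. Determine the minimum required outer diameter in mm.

ω = 2π·9.72 = 61.07 rad/s, so T = P/ω = 12.2×10³ / 61.07 = 199.8 N·m.
For a hollow shaft with d_i/d_o = 0.621: τ_max = 16T/(π d_o³ (1−k⁴)), so d_o = [16T/(π τ_allow (1−k⁴))]^(1/3) = [16·199.8/(π·7.25×10^7·0.8513)]^(1/3) = 0.02545 m.

25.5 mm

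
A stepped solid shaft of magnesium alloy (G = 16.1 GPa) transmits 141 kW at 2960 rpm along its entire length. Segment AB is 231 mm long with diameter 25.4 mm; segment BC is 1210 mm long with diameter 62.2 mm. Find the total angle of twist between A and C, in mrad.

ω = 2π·2960/60 = 310.0 rad/s, so T = P/ω = 141×10³ / 310.0 = 454.9 N·m.
J_AB = π(0.0254)⁴/32 = 4.09×10^-8 m⁴; J_BC = π(0.0622)⁴/32 = 1.47×10^-6 m⁴.
θ = (T/G)·Σ L_i/J_i = (454.9/16.1×10⁹)·(0.231/4.09×10^-8 + 1.21/1.47×10^-6) = 0.1830 rad.

183 mrad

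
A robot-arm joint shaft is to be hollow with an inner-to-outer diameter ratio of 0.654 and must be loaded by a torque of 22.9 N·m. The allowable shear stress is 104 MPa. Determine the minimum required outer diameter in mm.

For a hollow shaft with d_i/d_o = 0.654: τ_max = 16T/(π d_o³ (1−k⁴)), so d_o = [16T/(π τ_allow (1−k⁴))]^(1/3) = [16·22.90/(π·1.04×10^8·0.8171)]^(1/3) = 0.01111 m.

11.1 mm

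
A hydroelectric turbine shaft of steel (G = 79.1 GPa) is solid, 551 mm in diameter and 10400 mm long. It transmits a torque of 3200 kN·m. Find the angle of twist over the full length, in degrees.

2.66°

J = πd⁴/32 = π(0.551)⁴/32 = 9.049×10^-3 m⁴.
θ = T·L/(G·J) = 3.200e6 × 10.4 / (79.1×10⁹ × 9.049×10^-3) = 0.04649 rad.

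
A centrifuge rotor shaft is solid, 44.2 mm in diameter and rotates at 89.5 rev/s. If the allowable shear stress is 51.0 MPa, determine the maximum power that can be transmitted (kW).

J = πd⁴/32 = π(0.0442)⁴/32 = 3.747×10^-7 m⁴.
T_max = τ_allow·J/r = 5.10×10^7 × 3.747×10^-7 / 0.0221 = 864.7 N·m.
ω = 2π·89.5 = 562.3 rad/s, so P_max = T_max·ω = 4.863×10^5 W.

486 kW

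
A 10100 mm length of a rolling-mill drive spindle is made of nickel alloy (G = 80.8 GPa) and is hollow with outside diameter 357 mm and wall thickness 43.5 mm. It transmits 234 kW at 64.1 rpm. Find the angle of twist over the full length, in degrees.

0.233°

ω = 2π·64.1/60 = 6.713 rad/s, so T = P/ω = 234×10³ / 6.713 = 34860 N·m.
J = π(d_o⁴ − d_i⁴)/32 = π(0.357⁴ − 0.270⁴)/32 = 1.073×10^-3 m⁴.
θ = T·L/(G·J) = 34860 × 10.1 / (80.8×10⁹ × 1.073×10^-3) = 4.061×10^-3 rad.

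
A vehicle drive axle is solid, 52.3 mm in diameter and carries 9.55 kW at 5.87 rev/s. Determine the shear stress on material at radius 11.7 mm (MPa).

4.12 MPa

ω = 2π·5.87 = 36.88 rad/s, so T = P/ω = 9.55×10³ / 36.88 = 258.9 N·m.
J = πd⁴/32 = π(0.0523)⁴/32 = 7.345×10^-7 m⁴.
Shear stress varies linearly with radius: τ = T·r/J = 258.9 × 0.0117 / 7.345×10^-7 = 4.124×10^6 Pa.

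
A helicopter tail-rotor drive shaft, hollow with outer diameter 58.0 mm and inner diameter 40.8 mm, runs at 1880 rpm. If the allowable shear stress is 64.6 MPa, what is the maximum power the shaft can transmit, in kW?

J = π(d_o⁴ − d_i⁴)/32 = π(0.0580⁴ − 0.0408⁴)/32 = 8.389×10^-7 m⁴.
T_max = τ_allow·J/r = 6.46×10^7 × 8.389×10^-7 / 0.0290 = 1869 N·m.
ω = 2π·1880/60 = 196.9 rad/s, so P_max = T_max·ω = 3.679×10^5 W.

368 kW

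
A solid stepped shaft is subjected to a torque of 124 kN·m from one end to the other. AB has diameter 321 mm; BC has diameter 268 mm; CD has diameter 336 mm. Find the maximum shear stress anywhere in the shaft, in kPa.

Under the same torque, τ_max = 16T/(πd³) is largest where d is smallest — segment BC (d = 268 mm).
τ_max = 16·124000/(π·(0.268)³) = 3.281×10^7 Pa.

32800 kPa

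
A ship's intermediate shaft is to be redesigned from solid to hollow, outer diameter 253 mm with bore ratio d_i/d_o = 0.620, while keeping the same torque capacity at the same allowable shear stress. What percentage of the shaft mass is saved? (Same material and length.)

Equal τ_max and T ⇒ the solid shaft needs d_s³ = d_o³(1−k⁴), so d_s = 253·(1−0.620⁴)^(1/3) = 239.9 mm.
Area ratio A_h/A_s = d_o²(1−k²)/d_s² = (1−k²)/(1−k⁴)^(2/3) = 0.6848.
Mass saving = 1 − 0.6848 = 31.5 %.

31.5 %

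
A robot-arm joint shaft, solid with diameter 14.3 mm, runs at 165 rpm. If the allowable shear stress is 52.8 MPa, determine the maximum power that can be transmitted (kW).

0.524 kW

J = πd⁴/32 = π(0.0143)⁴/32 = 4.105×10^-9 m⁴.
T_max = τ_allow·J/r = 5.28×10^7 × 4.105×10^-9 / 0.00715 = 30.32 N·m.
ω = 2π·165/60 = 17.28 rad/s, so P_max = T_max·ω = 523.8 W.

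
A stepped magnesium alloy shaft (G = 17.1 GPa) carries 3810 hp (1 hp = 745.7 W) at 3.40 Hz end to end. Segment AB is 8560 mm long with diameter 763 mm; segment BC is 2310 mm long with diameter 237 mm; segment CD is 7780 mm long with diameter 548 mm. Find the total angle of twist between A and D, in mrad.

ω = 2π·3.40 = 21.36 rad/s, so T = P/ω = 3810×745.7 / 21.36 = 133000 N·m.
J_AB = π(0.763)⁴/32 = 0.0333 m⁴; J_BC = π(0.237)⁴/32 = 3.10×10^-4 m⁴; J_CD = π(0.548)⁴/32 = 8.85×10^-3 m⁴.
θ = (T/G)·Σ L_i/J_i = (133000/17.1×10⁹)·(8.56/0.0333 + 2.31/3.10×10^-4 + 7.78/8.85×10^-3) = 0.06684 rad.

66.8 mrad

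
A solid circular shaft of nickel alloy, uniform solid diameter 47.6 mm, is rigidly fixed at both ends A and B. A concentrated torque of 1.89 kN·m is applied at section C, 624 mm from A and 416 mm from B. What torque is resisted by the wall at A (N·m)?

756 N·m

With uniform GJ and both ends fixed, compatibility θ_AC = θ_CB gives T_A·a = T_B·b, together with T_A + T_B = T₀.
T_A = T₀·b/(a+b) = 1890·416/1040 = 756.0 N·m; T_B = 1134 N·m.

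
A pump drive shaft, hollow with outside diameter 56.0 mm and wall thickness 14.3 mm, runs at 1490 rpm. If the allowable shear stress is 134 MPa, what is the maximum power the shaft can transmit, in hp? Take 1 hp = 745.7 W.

J = π(d_o⁴ − d_i⁴)/32 = π(0.0560⁴ − 0.0274⁴)/32 = 9.102×10^-7 m⁴.
T_max = τ_allow·J/r = 1.34×10^8 × 9.102×10^-7 / 0.0280 = 4356 N·m.
ω = 2π·1490/60 = 156.0 rad/s, so P_max = T_max·ω = 6.796×10^5 W.

911 hp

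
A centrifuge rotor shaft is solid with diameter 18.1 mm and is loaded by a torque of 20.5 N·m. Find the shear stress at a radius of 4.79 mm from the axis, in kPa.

9320 kPa

J = πd⁴/32 = π(0.0181)⁴/32 = 1.054×10^-8 m⁴.
Shear stress varies linearly with radius: τ = T·r/J = 20.50 × 0.00479 / 1.054×10^-8 = 9.319×10^6 Pa.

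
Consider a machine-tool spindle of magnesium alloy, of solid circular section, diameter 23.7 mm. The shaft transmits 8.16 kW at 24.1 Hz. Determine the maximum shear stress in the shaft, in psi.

2990 psi

ω = 2π·24.1 = 151.4 rad/s, so T = P/ω = 8.16×10³ / 151.4 = 53.89 N·m.
J = πd⁴/32 = π(0.0237)⁴/32 = 3.097×10^-8 m⁴.
τ_max = T·r/J = 53.89 × 0.0118 / 3.097×10^-8 = 2.062×10^7 Pa.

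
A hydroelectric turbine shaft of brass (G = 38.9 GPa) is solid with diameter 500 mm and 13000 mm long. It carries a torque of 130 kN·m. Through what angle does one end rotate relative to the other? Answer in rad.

J = πd⁴/32 = π(0.500)⁴/32 = 6.136×10^-3 m⁴.
θ = T·L/(G·J) = 130000 × 13.0 / (38.9×10⁹ × 6.136×10^-3) = 7.080×10^-3 rad.

0.00708 rad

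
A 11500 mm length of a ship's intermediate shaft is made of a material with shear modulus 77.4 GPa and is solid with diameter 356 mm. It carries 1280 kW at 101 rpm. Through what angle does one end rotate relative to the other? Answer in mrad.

11.4 mrad

ω = 2π·101/60 = 10.58 rad/s, so T = P/ω = 1280×10³ / 10.58 = 121000 N·m.
J = πd⁴/32 = π(0.356)⁴/32 = 1.577×10^-3 m⁴.
θ = T·L/(G·J) = 121000 × 11.5 / (77.4×10⁹ × 1.577×10^-3) = 0.01140 rad.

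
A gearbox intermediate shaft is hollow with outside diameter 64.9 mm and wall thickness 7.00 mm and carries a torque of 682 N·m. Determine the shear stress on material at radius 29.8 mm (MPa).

18.8 MPa

J = π(d_o⁴ − d_i⁴)/32 = π(0.0649⁴ − 0.0509⁴)/32 = 1.083×10^-6 m⁴.
Shear stress varies linearly with radius: τ = T·r/J = 682.0 × 0.0298 / 1.083×10^-6 = 1.877×10^7 Pa.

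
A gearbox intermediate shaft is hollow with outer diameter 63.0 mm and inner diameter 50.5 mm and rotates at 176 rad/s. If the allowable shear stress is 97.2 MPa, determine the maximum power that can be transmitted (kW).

493 kW

J = π(d_o⁴ − d_i⁴)/32 = π(0.0630⁴ − 0.0505⁴)/32 = 9.080×10^-7 m⁴.
T_max = τ_allow·J/r = 9.72×10^7 × 9.080×10^-7 / 0.0315 = 2802 N·m.
ω = 176 rad/s, so P_max = T_max·ω = 4.931×10^5 W.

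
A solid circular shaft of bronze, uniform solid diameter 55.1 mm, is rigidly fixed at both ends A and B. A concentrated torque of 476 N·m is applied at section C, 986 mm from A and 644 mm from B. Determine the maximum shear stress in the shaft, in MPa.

With uniform GJ and both ends fixed, compatibility θ_AC = θ_CB gives T_A·a = T_B·b, together with T_A + T_B = T₀.
T_A = T₀·b/(a+b) = 476.0·644/1630 = 188.1 N·m; T_B = 287.9 N·m.
τ in each portion: τ_AC = 5.73×10^6 Pa, τ_CB = 8.77×10^6 Pa; maximum is in CB.
τ_max = T_CB·r/J = 287.9·0.0276/9.05×10^-7 = 8.766×10^6 Pa.

8.77 MPa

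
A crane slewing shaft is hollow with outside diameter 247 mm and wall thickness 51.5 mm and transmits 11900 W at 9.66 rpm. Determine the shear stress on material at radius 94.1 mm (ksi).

0.497 ksi

ω = 2π·9.66/60 = 1.012 rad/s, so T = P/ω = 11900 / 1.012 = 11760 N·m.
J = π(d_o⁴ − d_i⁴)/32 = π(0.247⁴ − 0.144⁴)/32 = 3.232×10^-4 m⁴.
Shear stress varies linearly with radius: τ = T·r/J = 11760 × 0.0941 / 3.232×10^-4 = 3.425×10^6 Pa.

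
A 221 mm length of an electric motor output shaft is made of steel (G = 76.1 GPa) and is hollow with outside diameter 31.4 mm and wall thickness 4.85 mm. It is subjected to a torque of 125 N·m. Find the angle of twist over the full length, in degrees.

J = π(d_o⁴ − d_i⁴)/32 = π(0.0314⁴ − 0.0217⁴)/32 = 7.367×10^-8 m⁴.
θ = T·L/(G·J) = 125.0 × 0.221 / (76.1×10⁹ × 7.367×10^-8) = 4.928×10^-3 rad.

0.282°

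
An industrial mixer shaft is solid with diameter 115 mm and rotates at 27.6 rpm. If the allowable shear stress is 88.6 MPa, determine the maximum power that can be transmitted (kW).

76.5 kW

J = πd⁴/32 = π(0.115)⁴/32 = 1.717×10^-5 m⁴.
T_max = τ_allow·J/r = 8.86×10^7 × 1.717×10^-5 / 0.0575 = 26460 N·m.
ω = 2π·27.6/60 = 2.890 rad/s, so P_max = T_max·ω = 7.647×10^4 W.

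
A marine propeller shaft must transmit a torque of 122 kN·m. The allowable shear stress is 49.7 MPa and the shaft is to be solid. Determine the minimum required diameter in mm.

232 mm

For a solid shaft τ_max = 16T/(πd³), so d = (16T/(π τ_allow))^(1/3) = (16·122000/(π·4.97×10^7))^(1/3) = 0.2321 m.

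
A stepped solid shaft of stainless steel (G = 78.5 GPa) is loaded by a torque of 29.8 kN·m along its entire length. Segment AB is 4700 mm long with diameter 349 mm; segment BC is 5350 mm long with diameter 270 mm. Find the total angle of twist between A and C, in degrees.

0.293°

J_AB = π(0.349)⁴/32 = 1.46×10^-3 m⁴; J_BC = π(0.270)⁴/32 = 5.22×10^-4 m⁴.
θ = (T/G)·Σ L_i/J_i = (29800/78.5×10⁹)·(4.70/1.46×10^-3 + 5.35/5.22×10^-4) = 5.118×10^-3 rad.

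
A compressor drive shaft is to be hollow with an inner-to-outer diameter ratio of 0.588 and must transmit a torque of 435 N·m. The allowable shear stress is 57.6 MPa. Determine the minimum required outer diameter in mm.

For a hollow shaft with d_i/d_o = 0.588: τ_max = 16T/(π d_o³ (1−k⁴)), so d_o = [16T/(π τ_allow (1−k⁴))]^(1/3) = [16·435.0/(π·5.76×10^7·0.8805)]^(1/3) = 0.03522 m.

35.2 mm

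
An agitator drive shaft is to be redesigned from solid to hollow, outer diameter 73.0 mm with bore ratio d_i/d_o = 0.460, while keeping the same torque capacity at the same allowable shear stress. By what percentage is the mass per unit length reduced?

18.7 %

Equal τ_max and T ⇒ the solid shaft needs d_s³ = d_o³(1−k⁴), so d_s = 73.0·(1−0.460⁴)^(1/3) = 71.89 mm.
Area ratio A_h/A_s = d_o²(1−k²)/d_s² = (1−k²)/(1−k⁴)^(2/3) = 0.8128.
Mass saving = 1 − 0.8128 = 18.7 %.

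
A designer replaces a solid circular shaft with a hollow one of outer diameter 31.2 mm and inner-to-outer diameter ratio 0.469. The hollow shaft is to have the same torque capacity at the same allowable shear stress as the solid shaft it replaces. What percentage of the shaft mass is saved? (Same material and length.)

19.4 %

Equal τ_max and T ⇒ the solid shaft needs d_s³ = d_o³(1−k⁴), so d_s = 31.2·(1−0.469⁴)^(1/3) = 30.69 mm.
Area ratio A_h/A_s = d_o²(1−k²)/d_s² = (1−k²)/(1−k⁴)^(2/3) = 0.8063.
Mass saving = 1 − 0.8063 = 19.4 %.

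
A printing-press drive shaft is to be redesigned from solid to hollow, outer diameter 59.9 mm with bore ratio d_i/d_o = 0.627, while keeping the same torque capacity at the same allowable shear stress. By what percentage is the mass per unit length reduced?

32.1 %

Equal τ_max and T ⇒ the solid shaft needs d_s³ = d_o³(1−k⁴), so d_s = 59.9·(1−0.627⁴)^(1/3) = 56.64 mm.
Area ratio A_h/A_s = d_o²(1−k²)/d_s² = (1−k²)/(1−k⁴)^(2/3) = 0.6787.
Mass saving = 1 − 0.6787 = 32.1 %.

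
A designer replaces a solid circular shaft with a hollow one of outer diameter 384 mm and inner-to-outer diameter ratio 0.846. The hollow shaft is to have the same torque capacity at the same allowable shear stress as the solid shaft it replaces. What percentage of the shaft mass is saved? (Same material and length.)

Equal τ_max and T ⇒ the solid shaft needs d_s³ = d_o³(1−k⁴), so d_s = 384·(1−0.846⁴)^(1/3) = 302.3 mm.
Area ratio A_h/A_s = d_o²(1−k²)/d_s² = (1−k²)/(1−k⁴)^(2/3) = 0.4588.
Mass saving = 1 − 0.4588 = 54.1 %.

54.1 %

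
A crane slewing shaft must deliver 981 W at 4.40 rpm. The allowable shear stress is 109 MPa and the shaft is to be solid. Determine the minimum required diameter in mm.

ω = 2π·4.40/60 = 0.4608 rad/s, so T = P/ω = 981 / 0.4608 = 2129 N·m.
For a solid shaft τ_max = 16T/(πd³), so d = (16T/(π τ_allow))^(1/3) = (16·2129/(π·1.09×10^8))^(1/3) = 0.04634 m.

46.3 mm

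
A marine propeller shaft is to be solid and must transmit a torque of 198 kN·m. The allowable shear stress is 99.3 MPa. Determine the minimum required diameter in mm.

217 mm

For a solid shaft τ_max = 16T/(πd³), so d = (16T/(π τ_allow))^(1/3) = (16·198000/(π·9.93×10^7))^(1/3) = 0.2166 m.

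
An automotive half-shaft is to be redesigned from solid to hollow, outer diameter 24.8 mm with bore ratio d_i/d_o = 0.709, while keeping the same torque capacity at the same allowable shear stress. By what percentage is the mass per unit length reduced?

39.6 %

Equal τ_max and T ⇒ the solid shaft needs d_s³ = d_o³(1−k⁴), so d_s = 24.8·(1−0.709⁴)^(1/3) = 22.51 mm.
Area ratio A_h/A_s = d_o²(1−k²)/d_s² = (1−k²)/(1−k⁴)^(2/3) = 0.6039.
Mass saving = 1 − 0.6039 = 39.6 %.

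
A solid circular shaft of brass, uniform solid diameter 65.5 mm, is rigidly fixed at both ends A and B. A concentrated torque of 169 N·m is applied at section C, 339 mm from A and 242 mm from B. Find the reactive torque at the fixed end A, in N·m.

70.4 N·m

With uniform GJ and both ends fixed, compatibility θ_AC = θ_CB gives T_A·a = T_B·b, together with T_A + T_B = T₀.
T_A = T₀·b/(a+b) = 169.0·242/581.0 = 70.39 N·m; T_B = 98.61 N·m.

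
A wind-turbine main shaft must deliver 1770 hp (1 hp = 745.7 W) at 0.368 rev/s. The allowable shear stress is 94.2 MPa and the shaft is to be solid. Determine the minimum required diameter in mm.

ω = 2π·0.368 = 2.312 rad/s, so T = P/ω = 1770×745.7 / 2.312 = 570800 N·m.
For a solid shaft τ_max = 16T/(πd³), so d = (16T/(π τ_allow))^(1/3) = (16·570800/(π·9.42×10^7))^(1/3) = 0.3137 m.

314 mm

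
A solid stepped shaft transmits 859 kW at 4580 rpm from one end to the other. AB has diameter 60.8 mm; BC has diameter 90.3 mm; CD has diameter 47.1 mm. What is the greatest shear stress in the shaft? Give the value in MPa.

87.3 MPa

ω = 2π·4580/60 = 479.6 rad/s, so T = P/ω = 859×10³ / 479.6 = 1791 N·m.
Under the same torque, τ_max = 16T/(πd³) is largest where d is smallest — segment CD (d = 47.1 mm).
τ_max = 16·1791/(π·(0.0471)³) = 8.730×10^7 Pa.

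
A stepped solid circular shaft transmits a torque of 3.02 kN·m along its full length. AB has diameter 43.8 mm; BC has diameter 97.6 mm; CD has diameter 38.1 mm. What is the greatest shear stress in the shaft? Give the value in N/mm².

278 N/mm²

Under the same torque, τ_max = 16T/(πd³) is largest where d is smallest — segment CD (d = 38.1 mm).
τ_max = 16·3020/(π·(0.0381)³) = 2.781×10^8 Pa.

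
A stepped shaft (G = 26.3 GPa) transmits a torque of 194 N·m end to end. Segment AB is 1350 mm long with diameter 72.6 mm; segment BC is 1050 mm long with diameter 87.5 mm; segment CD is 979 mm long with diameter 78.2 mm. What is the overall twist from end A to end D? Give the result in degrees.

0.399°

J_AB = π(0.0726)⁴/32 = 2.73×10^-6 m⁴; J_BC = π(0.0875)⁴/32 = 5.75×10^-6 m⁴; J_CD = π(0.0782)⁴/32 = 3.67×10^-6 m⁴.
θ = (T/G)·Σ L_i/J_i = (194.0/26.3×10⁹)·(1.35/2.73×10^-6 + 1.05/5.75×10^-6 + 0.979/3.67×10^-6) = 6.964×10^-3 rad.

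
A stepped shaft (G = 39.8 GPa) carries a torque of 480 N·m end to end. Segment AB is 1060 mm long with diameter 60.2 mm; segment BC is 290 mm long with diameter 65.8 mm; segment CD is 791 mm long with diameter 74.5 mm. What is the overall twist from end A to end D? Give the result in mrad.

J_AB = π(0.0602)⁴/32 = 1.29×10^-6 m⁴; J_BC = π(0.0658)⁴/32 = 1.84×10^-6 m⁴; J_CD = π(0.0745)⁴/32 = 3.02×10^-6 m⁴.
θ = (T/G)·Σ L_i/J_i = (480.0/39.8×10⁹)·(1.06/1.29×10^-6 + 0.290/1.84×10^-6 + 0.791/3.02×10^-6) = 0.01497 rad.

15.0 mrad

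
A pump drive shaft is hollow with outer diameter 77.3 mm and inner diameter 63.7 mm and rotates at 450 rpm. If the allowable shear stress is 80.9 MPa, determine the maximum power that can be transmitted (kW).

186 kW

J = π(d_o⁴ − d_i⁴)/32 = π(0.0773⁴ − 0.0637⁴)/32 = 1.889×10^-6 m⁴.
T_max = τ_allow·J/r = 8.09×10^7 × 1.889×10^-6 / 0.0386 = 3954 N·m.
ω = 2π·450/60 = 47.12 rad/s, so P_max = T_max·ω = 1.863×10^5 W.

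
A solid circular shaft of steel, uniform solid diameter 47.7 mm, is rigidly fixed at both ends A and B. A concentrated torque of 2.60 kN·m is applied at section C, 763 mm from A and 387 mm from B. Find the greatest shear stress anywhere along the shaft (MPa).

With uniform GJ and both ends fixed, compatibility θ_AC = θ_CB gives T_A·a = T_B·b, together with T_A + T_B = T₀.
T_A = T₀·b/(a+b) = 2600·387/1150 = 875.0 N·m; T_B = 1725 N·m.
τ in each portion: τ_AC = 4.11×10^7 Pa, τ_CB = 8.09×10^7 Pa; maximum is in CB.
τ_max = T_CB·r/J = 1725·0.0239/5.08×10^-7 = 8.095×10^7 Pa.

80.9 MPa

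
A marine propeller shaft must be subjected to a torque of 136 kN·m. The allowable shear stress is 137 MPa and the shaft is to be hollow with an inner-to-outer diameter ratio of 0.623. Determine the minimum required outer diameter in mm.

For a hollow shaft with d_i/d_o = 0.623: τ_max = 16T/(π d_o³ (1−k⁴)), so d_o = [16T/(π τ_allow (1−k⁴))]^(1/3) = [16·136000/(π·1.37×10^8·0.8494)]^(1/3) = 0.1812 m.

181 mm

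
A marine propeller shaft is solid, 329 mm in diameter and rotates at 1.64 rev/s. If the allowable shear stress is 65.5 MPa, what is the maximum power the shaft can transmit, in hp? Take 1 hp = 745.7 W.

J = πd⁴/32 = π(0.329)⁴/32 = 1.150×10^-3 m⁴.
T_max = τ_allow·J/r = 6.55×10^7 × 1.150×10^-3 / 0.165 = 458000 N·m.
ω = 2π·1.64 = 10.30 rad/s, so P_max = T_max·ω = 4.719×10^6 W.

6330 hp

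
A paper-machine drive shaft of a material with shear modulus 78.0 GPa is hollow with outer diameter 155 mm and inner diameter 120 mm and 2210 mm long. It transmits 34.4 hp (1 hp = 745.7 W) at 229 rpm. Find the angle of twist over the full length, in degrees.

ω = 2π·229/60 = 23.98 rad/s, so T = P/ω = 34.4×745.7 / 23.98 = 1070 N·m.
J = π(d_o⁴ − d_i⁴)/32 = π(0.155⁴ − 0.120⁴)/32 = 3.631×10^-5 m⁴.
θ = T·L/(G·J) = 1070 × 2.21 / (78.0×10⁹ × 3.631×10^-5) = 8.347×10^-4 rad.

0.0478°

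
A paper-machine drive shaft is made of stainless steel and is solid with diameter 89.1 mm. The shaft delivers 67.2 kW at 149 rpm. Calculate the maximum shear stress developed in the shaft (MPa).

31.0 MPa

ω = 2π·149/60 = 15.60 rad/s, so T = P/ω = 67.2×10³ / 15.60 = 4307 N·m.
J = πd⁴/32 = π(0.0891)⁴/32 = 6.187×10^-6 m⁴.
τ_max = T·r/J = 4307 × 0.0445 / 6.187×10^-6 = 3.101×10^7 Pa.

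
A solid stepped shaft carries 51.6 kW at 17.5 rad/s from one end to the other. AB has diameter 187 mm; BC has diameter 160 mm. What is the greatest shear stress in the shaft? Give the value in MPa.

3.67 MPa

ω = 17.5 rad/s, so T = P/ω = 51.6×10³ / 17.50 = 2949 N·m.
Under the same torque, τ_max = 16T/(πd³) is largest where d is smallest — segment BC (d = 160 mm).
τ_max = 16·2949/(π·(0.160)³) = 3.666×10^6 Pa.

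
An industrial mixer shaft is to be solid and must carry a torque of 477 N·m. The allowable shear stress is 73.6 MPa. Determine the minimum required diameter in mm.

32.1 mm

For a solid shaft τ_max = 16T/(πd³), so d = (16T/(π τ_allow))^(1/3) = (16·477.0/(π·7.36×10^7))^(1/3) = 0.03208 m.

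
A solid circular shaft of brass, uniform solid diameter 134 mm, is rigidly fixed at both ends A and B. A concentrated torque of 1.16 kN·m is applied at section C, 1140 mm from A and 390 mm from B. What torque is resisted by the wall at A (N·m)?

With uniform GJ and both ends fixed, compatibility θ_AC = θ_CB gives T_A·a = T_B·b, together with T_A + T_B = T₀.
T_A = T₀·b/(a+b) = 1160·390/1530 = 295.7 N·m; T_B = 864.3 N·m.

296 N·m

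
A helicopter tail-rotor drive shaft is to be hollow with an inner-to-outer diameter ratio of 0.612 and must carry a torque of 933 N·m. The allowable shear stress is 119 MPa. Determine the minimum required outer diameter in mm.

35.9 mm

For a hollow shaft with d_i/d_o = 0.612: τ_max = 16T/(π d_o³ (1−k⁴)), so d_o = [16T/(π τ_allow (1−k⁴))]^(1/3) = [16·933.0/(π·1.19×10^8·0.8597)]^(1/3) = 0.03595 m.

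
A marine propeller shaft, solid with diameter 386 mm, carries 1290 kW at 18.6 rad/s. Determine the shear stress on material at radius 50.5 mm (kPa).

ω = 18.6 rad/s, so T = P/ω = 1290×10³ / 18.60 = 69350 N·m.
J = πd⁴/32 = π(0.386)⁴/32 = 2.179×10^-3 m⁴.
Shear stress varies linearly with radius: τ = T·r/J = 69350 × 0.0505 / 2.179×10^-3 = 1.607×10^6 Pa.

1610 kPa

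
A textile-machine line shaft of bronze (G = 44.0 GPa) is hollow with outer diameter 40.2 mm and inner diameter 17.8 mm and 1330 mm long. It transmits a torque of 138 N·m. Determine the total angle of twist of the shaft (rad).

J = π(d_o⁴ − d_i⁴)/32 = π(0.0402⁴ − 0.0178⁴)/32 = 2.465×10^-7 m⁴.
θ = T·L/(G·J) = 138.0 × 1.33 / (44.0×10⁹ × 2.465×10^-7) = 0.01692 rad.

0.0169 rad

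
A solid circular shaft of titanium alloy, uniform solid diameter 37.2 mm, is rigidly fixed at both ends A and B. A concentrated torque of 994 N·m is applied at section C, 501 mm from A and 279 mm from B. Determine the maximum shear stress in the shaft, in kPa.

With uniform GJ and both ends fixed, compatibility θ_AC = θ_CB gives T_A·a = T_B·b, together with T_A + T_B = T₀.
T_A = T₀·b/(a+b) = 994.0·279/780.0 = 355.5 N·m; T_B = 638.5 N·m.
τ in each portion: τ_AC = 3.52×10^7 Pa, τ_CB = 6.32×10^7 Pa; maximum is in CB.
τ_max = T_CB·r/J = 638.5·0.0186/1.88×10^-7 = 6.316×10^7 Pa.

63200 kPa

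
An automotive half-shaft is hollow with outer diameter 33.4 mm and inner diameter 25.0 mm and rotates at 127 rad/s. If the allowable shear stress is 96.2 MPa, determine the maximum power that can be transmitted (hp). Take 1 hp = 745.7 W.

82.2 hp

J = π(d_o⁴ − d_i⁴)/32 = π(0.0334⁴ − 0.0250⁴)/32 = 8.383×10^-8 m⁴.
T_max = τ_allow·J/r = 9.62×10^7 × 8.383×10^-8 / 0.0167 = 482.9 N·m.
ω = 127 rad/s, so P_max = T_max·ω = 6.133×10^4 W.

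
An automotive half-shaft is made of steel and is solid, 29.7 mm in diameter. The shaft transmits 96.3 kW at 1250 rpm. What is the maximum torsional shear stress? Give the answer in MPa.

143 MPa

ω = 2π·1250/60 = 130.9 rad/s, so T = P/ω = 96.3×10³ / 130.9 = 735.7 N·m.
J = πd⁴/32 = π(0.0297)⁴/32 = 7.639×10^-8 m⁴.
τ_max = T·r/J = 735.7 × 0.0149 / 7.639×10^-8 = 1.430×10^8 Pa.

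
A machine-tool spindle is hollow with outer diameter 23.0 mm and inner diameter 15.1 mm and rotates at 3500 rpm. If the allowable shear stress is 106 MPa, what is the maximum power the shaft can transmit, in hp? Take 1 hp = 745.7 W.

101 hp

J = π(d_o⁴ − d_i⁴)/32 = π(0.0230⁴ − 0.0151⁴)/32 = 2.237×10^-8 m⁴.
T_max = τ_allow·J/r = 1.06×10^8 × 2.237×10^-8 / 0.0115 = 206.2 N·m.
ω = 2π·3500/60 = 366.5 rad/s, so P_max = T_max·ω = 7.557×10^4 W.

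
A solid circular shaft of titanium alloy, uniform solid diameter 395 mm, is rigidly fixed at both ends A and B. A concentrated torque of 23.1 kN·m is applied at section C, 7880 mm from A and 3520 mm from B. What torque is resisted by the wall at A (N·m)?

With uniform GJ and both ends fixed, compatibility θ_AC = θ_CB gives T_A·a = T_B·b, together with T_A + T_B = T₀.
T_A = T₀·b/(a+b) = 23100·3520/11400 = 7133 N·m; T_B = 15970 N·m.

7130 N·m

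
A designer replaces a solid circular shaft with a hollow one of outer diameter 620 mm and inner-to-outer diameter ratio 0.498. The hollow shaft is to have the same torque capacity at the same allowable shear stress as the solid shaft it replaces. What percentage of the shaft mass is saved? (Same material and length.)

Equal τ_max and T ⇒ the solid shaft needs d_s³ = d_o³(1−k⁴), so d_s = 620·(1−0.498⁴)^(1/3) = 607.0 mm.
Area ratio A_h/A_s = d_o²(1−k²)/d_s² = (1−k²)/(1−k⁴)^(2/3) = 0.7845.
Mass saving = 1 − 0.7845 = 21.5 %.

21.5 %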